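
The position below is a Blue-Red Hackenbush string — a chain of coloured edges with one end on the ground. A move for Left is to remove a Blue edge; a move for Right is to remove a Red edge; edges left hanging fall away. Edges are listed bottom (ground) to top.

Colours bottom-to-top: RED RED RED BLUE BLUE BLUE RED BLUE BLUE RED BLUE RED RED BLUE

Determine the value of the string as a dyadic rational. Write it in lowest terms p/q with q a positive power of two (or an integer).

Build v(s[:k]) for k = 1..14, string s = RED RED RED BLUE BLUE BLUE RED BLUE BLUE RED BLUE RED RED BLUE.
v_1 [R]  L=[(no moves)]  R=[0]  so -1
v_2 [RR]  L=[(no moves)]  R=[-1,0]  so -2
v_3 [RRR]  L=[(no moves)]  R=[-2,-1,0]  so -3
v_4 [RRRB]  L=[-3]  R=[-2,-1,0]  so -5/2
v_5 [RRRBB]  L=[-3,-5/2]  R=[-2,-1,0]  so -9/4
v_6 [RRRBBB]  L=[-3,-5/2,-9/4]  R=[-2,-1,0]  so -17/8
v_7 [RRRBBBR]  L=[-3,-5/2,-9/4]  R=[-17/8,-2,-1,0]  so -35/16
v_8 [RRRBBBRB]  L=[-3,-5/2,-9/4,-35/16]  R=[-17/8,-2,-1,0]  so -69/32
v_9 [RRRBBBRBB]  L=[-3,-5/2,-9/4,-35/16,-69/32]  R=[-17/8,-2,-1,0]  so -137/64
v_10 [RRRBBBRBBR]  L=[-3,-5/2,-9/4,-35/16,-69/32]  R=[-137/64,-17/8,-2,-1,0]  so -275/128
v_11 [RRRBBBRBBRB]  L=[-3,-5/2,-9/4,-35/16,-69/32,-275/128]  R=[-137/64,-17/8,-2,-1,0]  so -549/256
v_12 [RRRBBBRBBRBR]  L=[-3,-5/2,-9/4,-35/16,-69/32,-275/128]  R=[-549/256,-137/64,-17/8,-2,-1,0]  so -1099/512
v_13 [RRRBBBRBBRBRR]  L=[-3,-5/2,-9/4,-35/16,-69/32,-275/128]  R=[-1099/512,-549/256,-137/64,-17/8,-2,-1,0]  so -2199/1024
v_14 [RRRBBBRBBRBRRB]  L=[-3,-5/2,-9/4,-35/16,-69/32,-275/128,-2199/1024]  R=[-1099/512,-549/256,-137/64,-17/8,-2,-1,0]  so -4397/2048

-4397/2048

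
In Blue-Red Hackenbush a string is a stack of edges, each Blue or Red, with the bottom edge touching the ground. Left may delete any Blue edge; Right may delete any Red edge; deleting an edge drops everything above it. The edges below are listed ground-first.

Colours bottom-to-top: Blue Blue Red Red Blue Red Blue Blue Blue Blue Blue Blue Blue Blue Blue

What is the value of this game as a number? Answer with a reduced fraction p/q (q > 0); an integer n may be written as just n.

11263/8192

Recurse on prefixes of the 15-edge string Blue Blue Red Red Blue Red Blue Blue Blue Blue Blue Blue Blue Blue Blue:
val_1 [B]  L=[0]  R=[(no moves)]  so 1
val_2 [BB]  L=[0; 1]  R=[(no moves)]  so 2
val_3 [BBR]  L=[0; 1]  R=[2]  so 3/2
val_4 [BBRR]  L=[0; 1]  R=[3/2; 2]  so 5/4
val_5 [BBRRB]  L=[0; 1; 5/4]  R=[3/2; 2]  so 11/8
val_6 [BBRRBR]  L=[0; 1; 5/4]  R=[11/8; 3/2; 2]  so 21/16
val_7 [BBRRBRB]  L=[0; 1; 5/4; 21/16]  R=[11/8; 3/2; 2]  so 43/32
val_8 [BBRRBRBB]  L=[0; 1; 5/4; 21/16; 43/32]  R=[11/8; 3/2; 2]  so 87/64
val_9 [BBRRBRBBB]  L=[0; 1; 5/4; 21/16; 43/32; 87/64]  R=[11/8; 3/2; 2]  so 175/128
val_10 [BBRRBRBBBB]  L=[0; 1; 5/4; 21/16; 43/32; 87/64; 175/128]  R=[11/8; 3/2; 2]  so 351/256
val_11 [BBRRBRBBBBB]  L=[0; 1; 5/4; 21/16; 43/32; 87/64; 175/128; 351/256]  R=[11/8; 3/2; 2]  so 703/512
val_12 [BBRRBRBBBBBB]  L=[0; 1; 5/4; 21/16; 43/32; 87/64; 175/128; 351/256; 703/512]  R=[11/8; 3/2; 2]  so 1407/1024
val_13 [BBRRBRBBBBBBB]  L=[0; 1; 5/4; 21/16; 43/32; 87/64; 175/128; 351/256; 703/512; 1407/1024]  R=[11/8; 3/2; 2]  so 2815/2048
val_14 [BBRRBRBBBBBBBB]  L=[0; 1; 5/4; 21/16; 43/32; 87/64; 175/128; 351/256; 703/512; 1407/1024; 2815/2048]  R=[11/8; 3/2; 2]  so 5631/4096
val_15 [BBRRBRBBBBBBBBB]  L=[0; 1; 5/4; 21/16; 43/32; 87/64; 175/128; 351/256; 703/512; 1407/1024; 2815/2048; 5631/4096]  R=[11/8; 3/2; 2]  so 11263/8192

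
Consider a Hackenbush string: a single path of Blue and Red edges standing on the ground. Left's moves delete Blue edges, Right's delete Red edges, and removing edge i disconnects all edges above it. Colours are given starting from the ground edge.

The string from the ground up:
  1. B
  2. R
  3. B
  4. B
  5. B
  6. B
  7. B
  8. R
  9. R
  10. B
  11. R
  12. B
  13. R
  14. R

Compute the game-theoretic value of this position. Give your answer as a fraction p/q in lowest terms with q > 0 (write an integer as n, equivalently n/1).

Recurse on prefixes of the 14-edge string B R B B B B B R R B R B R R:
B: Left { 0 }, Right { (no moves) } → simplest 1
BR: Left { 0 }, Right { 1 } → simplest 1/2
BRB: Left { 0 1/2 }, Right { 1 } → simplest 3/4
BRBB: Left { 0 1/2 3/4 }, Right { 1 } → simplest 7/8
BRBBB: Left { 0 1/2 3/4 7/8 }, Right { 1 } → simplest 15/16
BRBBBB: Left { 0 1/2 3/4 7/8 15/16 }, Right { 1 } → simplest 31/32
BRBBBBB: Left { 0 1/2 3/4 7/8 15/16 31/32 }, Right { 1 } → simplest 63/64
BRBBBBBR: Left { 0 1/2 3/4 7/8 15/16 31/32 }, Right { 63/64 1 } → simplest 125/128
BRBBBBBRR: Left { 0 1/2 3/4 7/8 15/16 31/32 }, Right { 125/128 63/64 1 } → simplest 249/256
BRBBBBBRRB: Left { 0 1/2 3/4 7/8 15/16 31/32 249/256 }, Right { 125/128 63/64 1 } → simplest 499/512
BRBBBBBRRBR: Left { 0 1/2 3/4 7/8 15/16 31/32 249/256 }, Right { 499/512 125/128 63/64 1 } → simplest 997/1024
BRBBBBBRRBRB: Left { 0 1/2 3/4 7/8 15/16 31/32 249/256 997/1024 }, Right { 499/512 125/128 63/64 1 } → simplest 1995/2048
BRBBBBBRRBRBR: Left { 0 1/2 3/4 7/8 15/16 31/32 249/256 997/1024 }, Right { 1995/2048 499/512 125/128 63/64 1 } → simplest 3989/4096
BRBBBBBRRBRBRR: Left { 0 1/2 3/4 7/8 15/16 31/32 249/256 997/1024 }, Right { 3989/4096 1995/2048 499/512 125/128 63/64 1 } → simplest 7977/8192

7977/8192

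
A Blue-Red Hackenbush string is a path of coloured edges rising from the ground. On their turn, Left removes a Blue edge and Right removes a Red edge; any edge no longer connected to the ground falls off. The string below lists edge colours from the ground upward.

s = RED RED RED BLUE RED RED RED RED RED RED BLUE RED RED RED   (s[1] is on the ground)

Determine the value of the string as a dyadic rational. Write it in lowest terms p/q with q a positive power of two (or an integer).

g(R) = { ∅ | 0 } → -1
g(RR) = { ∅ | -1; 0 } → -2
g(RRR) = { ∅ | -2; -1; 0 } → -3
g(RRRB) = { -3 | -2; -1; 0 } → -5/2
g(RRRBR) = { -3 | -5/2; -2; -1; 0 } → -11/4
g(RRRBRR) = { -3 | -11/4; -5/2; -2; -1; 0 } → -23/8
g(RRRBRRR) = { -3 | -23/8; -11/4; -5/2; -2; -1; 0 } → -47/16
g(RRRBRRRR) = { -3 | -47/16; -23/8; -11/4; -5/2; -2; -1; 0 } → -95/32
g(RRRBRRRRR) = { -3 | -95/32; -47/16; -23/8; -11/4; -5/2; -2; -1; 0 } → -191/64
g(RRRBRRRRRR) = { -3 | -191/64; -95/32; -47/16; -23/8; -11/4; -5/2; -2; -1; 0 } → -383/128
g(RRRBRRRRRRB) = { -3; -383/128 | -191/64; -95/32; -47/16; -23/8; -11/4; -5/2; -2; -1; 0 } → -765/256
g(RRRBRRRRRRBR) = { -3; -383/128 | -765/256; -191/64; -95/32; -47/16; -23/8; -11/4; -5/2; -2; -1; 0 } → -1531/512
g(RRRBRRRRRRBRR) = { -3; -383/128 | -1531/512; -765/256; -191/64; -95/32; -47/16; -23/8; -11/4; -5/2; -2; -1; 0 } → -3063/1024
g(RRRBRRRRRRBRRR) = { -3; -383/128 | -3063/1024; -1531/512; -765/256; -191/64; -95/32; -47/16; -23/8; -11/4; -5/2; -2; -1; 0 } → -6127/2048

-6127/2048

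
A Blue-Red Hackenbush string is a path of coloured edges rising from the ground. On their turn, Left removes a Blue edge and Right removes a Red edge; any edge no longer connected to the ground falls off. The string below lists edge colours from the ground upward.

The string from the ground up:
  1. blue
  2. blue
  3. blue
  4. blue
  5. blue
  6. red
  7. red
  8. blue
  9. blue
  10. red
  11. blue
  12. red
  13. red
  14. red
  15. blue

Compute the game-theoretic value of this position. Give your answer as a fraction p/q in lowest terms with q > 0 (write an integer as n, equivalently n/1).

4515/1024

g_1 [b]  L=[0]  R=[]  = 1
g_2 [bb]  L=[0,1]  R=[]  = 2
g_3 [bbb]  L=[0,1,2]  R=[]  = 3
g_4 [bbbb]  L=[0,1,2,3]  R=[]  = 4
g_5 [bbbbb]  L=[0,1,2,3,4]  R=[]  = 5
g_6 [bbbbbr]  L=[0,1,2,3,4]  R=[5]  = 9/2
g_7 [bbbbbrr]  L=[0,1,2,3,4]  R=[9/2,5]  = 17/4
g_8 [bbbbbrrb]  L=[0,1,2,3,4,17/4]  R=[9/2,5]  = 35/8
g_9 [bbbbbrrbb]  L=[0,1,2,3,4,17/4,35/8]  R=[9/2,5]  = 71/16
g_10 [bbbbbrrbbr]  L=[0,1,2,3,4,17/4,35/8]  R=[71/16,9/2,5]  = 141/32
g_11 [bbbbbrrbbrb]  L=[0,1,2,3,4,17/4,35/8,141/32]  R=[71/16,9/2,5]  = 283/64
g_12 [bbbbbrrbbrbr]  L=[0,1,2,3,4,17/4,35/8,141/32]  R=[283/64,71/16,9/2,5]  = 565/128
g_13 [bbbbbrrbbrbrr]  L=[0,1,2,3,4,17/4,35/8,141/32]  R=[565/128,283/64,71/16,9/2,5]  = 1129/256
g_14 [bbbbbrrbbrbrrr]  L=[0,1,2,3,4,17/4,35/8,141/32]  R=[1129/256,565/128,283/64,71/16,9/2,5]  = 2257/512
g_15 [bbbbbrrbbrbrrrb]  L=[0,1,2,3,4,17/4,35/8,141/32,2257/512]  R=[1129/256,565/128,283/64,71/16,9/2,5]  = 4515/1024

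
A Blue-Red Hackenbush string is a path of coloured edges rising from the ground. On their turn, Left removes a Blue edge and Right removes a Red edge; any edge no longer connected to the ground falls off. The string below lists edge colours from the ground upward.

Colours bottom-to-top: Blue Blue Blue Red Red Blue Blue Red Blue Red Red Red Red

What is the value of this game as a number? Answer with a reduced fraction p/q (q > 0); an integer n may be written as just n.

G_1 [B]  L=[0]  R=[none]  ⇒ 1
G_2 [BB]  L=[0, 1]  R=[none]  ⇒ 2
G_3 [BBB]  L=[0, 1, 2]  R=[none]  ⇒ 3
G_4 [BBBR]  L=[0, 1, 2]  R=[3]  ⇒ 5/2
G_5 [BBBRR]  L=[0, 1, 2]  R=[5/2, 3]  ⇒ 9/4
G_6 [BBBRRB]  L=[0, 1, 2, 9/4]  R=[5/2, 3]  ⇒ 19/8
G_7 [BBBRRBB]  L=[0, 1, 2, 9/4, 19/8]  R=[5/2, 3]  ⇒ 39/16
G_8 [BBBRRBBR]  L=[0, 1, 2, 9/4, 19/8]  R=[39/16, 5/2, 3]  ⇒ 77/32
G_9 [BBBRRBBRB]  L=[0, 1, 2, 9/4, 19/8, 77/32]  R=[39/16, 5/2, 3]  ⇒ 155/64
G_10 [BBBRRBBRBR]  L=[0, 1, 2, 9/4, 19/8, 77/32]  R=[155/64, 39/16, 5/2, 3]  ⇒ 309/128
G_11 [BBBRRBBRBRR]  L=[0, 1, 2, 9/4, 19/8, 77/32]  R=[309/128, 155/64, 39/16, 5/2, 3]  ⇒ 617/256
G_12 [BBBRRBBRBRRR]  L=[0, 1, 2, 9/4, 19/8, 77/32]  R=[617/256, 309/128, 155/64, 39/16, 5/2, 3]  ⇒ 1233/512
G_13 [BBBRRBBRBRRRR]  L=[0, 1, 2, 9/4, 19/8, 77/32]  R=[1233/512, 617/256, 309/128, 155/64, 39/16, 5/2, 3]  ⇒ 2465/1024

2465/1024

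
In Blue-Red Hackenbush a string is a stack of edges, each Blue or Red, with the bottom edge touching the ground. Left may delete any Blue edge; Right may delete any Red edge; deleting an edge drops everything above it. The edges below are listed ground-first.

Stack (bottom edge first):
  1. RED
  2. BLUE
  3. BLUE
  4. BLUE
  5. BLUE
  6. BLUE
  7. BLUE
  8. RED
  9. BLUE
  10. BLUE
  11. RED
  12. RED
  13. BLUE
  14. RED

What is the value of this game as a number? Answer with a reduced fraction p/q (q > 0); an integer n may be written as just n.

-155/8192

value(R) = {  | 0 } → -1
value(RB) = { -1 | 0 } → -1/2
value(RBB) = { -1,-1/2 | 0 } → -1/4
value(RBBB) = { -1,-1/2,-1/4 | 0 } → -1/8
value(RBBBB) = { -1,-1/2,-1/4,-1/8 | 0 } → -1/16
value(RBBBBB) = { -1,-1/2,-1/4,-1/8,-1/16 | 0 } → -1/32
value(RBBBBBB) = { -1,-1/2,-1/4,-1/8,-1/16,-1/32 | 0 } → -1/64
value(RBBBBBBR) = { -1,-1/2,-1/4,-1/8,-1/16,-1/32 | -1/64,0 } → -3/128
value(RBBBBBBRB) = { -1,-1/2,-1/4,-1/8,-1/16,-1/32,-3/128 | -1/64,0 } → -5/256
value(RBBBBBBRBB) = { -1,-1/2,-1/4,-1/8,-1/16,-1/32,-3/128,-5/256 | -1/64,0 } → -9/512
value(RBBBBBBRBBR) = { -1,-1/2,-1/4,-1/8,-1/16,-1/32,-3/128,-5/256 | -9/512,-1/64,0 } → -19/1024
value(RBBBBBBRBBRR) = { -1,-1/2,-1/4,-1/8,-1/16,-1/32,-3/128,-5/256 | -19/1024,-9/512,-1/64,0 } → -39/2048
value(RBBBBBBRBBRRB) = { -1,-1/2,-1/4,-1/8,-1/16,-1/32,-3/128,-5/256,-39/2048 | -19/1024,-9/512,-1/64,0 } → -77/4096
value(RBBBBBBRBBRRBR) = { -1,-1/2,-1/4,-1/8,-1/16,-1/32,-3/128,-5/256,-39/2048 | -77/4096,-19/1024,-9/512,-1/64,0 } → -155/8192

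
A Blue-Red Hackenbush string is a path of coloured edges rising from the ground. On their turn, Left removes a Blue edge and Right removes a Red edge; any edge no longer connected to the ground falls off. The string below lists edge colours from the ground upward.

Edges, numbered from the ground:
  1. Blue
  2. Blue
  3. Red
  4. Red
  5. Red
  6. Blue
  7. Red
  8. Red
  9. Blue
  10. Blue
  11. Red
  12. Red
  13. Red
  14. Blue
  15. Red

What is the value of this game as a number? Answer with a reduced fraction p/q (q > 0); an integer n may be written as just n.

9413/8192

g(B) = { 0 |  } ⇒ 1
g(BB) = { 0, 1 |  } ⇒ 2
g(BBR) = { 0, 1 | 2 } ⇒ 3/2
g(BBRR) = { 0, 1 | 3/2, 2 } ⇒ 5/4
g(BBRRR) = { 0, 1 | 5/4, 3/2, 2 } ⇒ 9/8
g(BBRRRB) = { 0, 1, 9/8 | 5/4, 3/2, 2 } ⇒ 19/16
g(BBRRRBR) = { 0, 1, 9/8 | 19/16, 5/4, 3/2, 2 } ⇒ 37/32
g(BBRRRBRR) = { 0, 1, 9/8 | 37/32, 19/16, 5/4, 3/2, 2 } ⇒ 73/64
g(BBRRRBRRB) = { 0, 1, 9/8, 73/64 | 37/32, 19/16, 5/4, 3/2, 2 } ⇒ 147/128
g(BBRRRBRRBB) = { 0, 1, 9/8, 73/64, 147/128 | 37/32, 19/16, 5/4, 3/2, 2 } ⇒ 295/256
g(BBRRRBRRBBR) = { 0, 1, 9/8, 73/64, 147/128 | 295/256, 37/32, 19/16, 5/4, 3/2, 2 } ⇒ 589/512
g(BBRRRBRRBBRR) = { 0, 1, 9/8, 73/64, 147/128 | 589/512, 295/256, 37/32, 19/16, 5/4, 3/2, 2 } ⇒ 1177/1024
g(BBRRRBRRBBRRR) = { 0, 1, 9/8, 73/64, 147/128 | 1177/1024, 589/512, 295/256, 37/32, 19/16, 5/4, 3/2, 2 } ⇒ 2353/2048
g(BBRRRBRRBBRRRB) = { 0, 1, 9/8, 73/64, 147/128, 2353/2048 | 1177/1024, 589/512, 295/256, 37/32, 19/16, 5/4, 3/2, 2 } ⇒ 4707/4096
g(BBRRRBRRBBRRRBR) = { 0, 1, 9/8, 73/64, 147/128, 2353/2048 | 4707/4096, 1177/1024, 589/512, 295/256, 37/32, 19/16, 5/4, 3/2, 2 } ⇒ 9413/8192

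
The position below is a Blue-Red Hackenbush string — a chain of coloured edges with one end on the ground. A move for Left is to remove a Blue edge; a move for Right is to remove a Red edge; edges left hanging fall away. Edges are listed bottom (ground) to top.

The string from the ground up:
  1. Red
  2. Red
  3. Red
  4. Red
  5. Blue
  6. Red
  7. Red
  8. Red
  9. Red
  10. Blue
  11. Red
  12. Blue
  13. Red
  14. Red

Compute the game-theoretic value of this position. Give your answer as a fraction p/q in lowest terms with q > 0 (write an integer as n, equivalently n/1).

step 1: add Red to get R; options L={ (no moves) } R={ 0 } => -1
step 2: add Red to get RR; options L={ (no moves) } R={ -1, 0 } => -2
step 3: add Red to get RRR; options L={ (no moves) } R={ -2, -1, 0 } => -3
step 4: add Red to get RRRR; options L={ (no moves) } R={ -3, -2, -1, 0 } => -4
step 5: add Blue to get RRRRB; options L={ -4 } R={ -3, -2, -1, 0 } => -7/2
step 6: add Red to get RRRRBR; options L={ -4 } R={ -7/2, -3, -2, -1, 0 } => -15/4
step 7: add Red to get RRRRBRR; options L={ -4 } R={ -15/4, -7/2, -3, -2, -1, 0 } => -31/8
step 8: add Red to get RRRRBRRR; options L={ -4 } R={ -31/8, -15/4, -7/2, -3, -2, -1, 0 } => -63/16
step 9: add Red to get RRRRBRRRR; options L={ -4 } R={ -63/16, -31/8, -15/4, -7/2, -3, -2, -1, 0 } => -127/32
step 10: add Blue to get RRRRBRRRRB; options L={ -4, -127/32 } R={ -63/16, -31/8, -15/4, -7/2, -3, -2, -1, 0 } => -253/64
step 11: add Red to get RRRRBRRRRBR; options L={ -4, -127/32 } R={ -253/64, -63/16, -31/8, -15/4, -7/2, -3, -2, -1, 0 } => -507/128
step 12: add Blue to get RRRRBRRRRBRB; options L={ -4, -127/32, -507/128 } R={ -253/64, -63/16, -31/8, -15/4, -7/2, -3, -2, -1, 0 } => -1013/256
step 13: add Red to get RRRRBRRRRBRBR; options L={ -4, -127/32, -507/128 } R={ -1013/256, -253/64, -63/16, -31/8, -15/4, -7/2, -3, -2, -1, 0 } => -2027/512
step 14: add Red to get RRRRBRRRRBRBRR; options L={ -4, -127/32, -507/128 } R={ -2027/512, -1013/256, -253/64, -63/16, -31/8, -15/4, -7/2, -3, -2, -1, 0 } => -4055/1024

-4055/1024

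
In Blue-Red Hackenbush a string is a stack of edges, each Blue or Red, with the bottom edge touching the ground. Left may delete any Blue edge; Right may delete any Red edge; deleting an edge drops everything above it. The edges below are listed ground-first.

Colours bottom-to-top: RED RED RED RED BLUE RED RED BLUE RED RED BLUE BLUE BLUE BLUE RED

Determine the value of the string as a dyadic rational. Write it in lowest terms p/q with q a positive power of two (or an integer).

Recurse on prefixes of the 15-edge string RED RED RED RED BLUE RED RED BLUE RED RED BLUE BLUE BLUE BLUE RED:
step 1: add RED to get R; options L={ none } R={ 0 } — -1
step 2: add RED to get RR; options L={ none } R={ -1; 0 } — -2
step 3: add RED to get RRR; options L={ none } R={ -2; -1; 0 } — -3
step 4: add RED to get RRRR; options L={ none } R={ -3; -2; -1; 0 } — -4
step 5: add BLUE to get RRRRB; options L={ -4 } R={ -3; -2; -1; 0 } — -7/2
step 6: add RED to get RRRRBR; options L={ -4 } R={ -7/2; -3; -2; -1; 0 } — -15/4
step 7: add RED to get RRRRBRR; options L={ -4 } R={ -15/4; -7/2; -3; -2; -1; 0 } — -31/8
step 8: add BLUE to get RRRRBRRB; options L={ -4; -31/8 } R={ -15/4; -7/2; -3; -2; -1; 0 } — -61/16
step 9: add RED to get RRRRBRRBR; options L={ -4; -31/8 } R={ -61/16; -15/4; -7/2; -3; -2; -1; 0 } — -123/32
step 10: add RED to get RRRRBRRBRR; options L={ -4; -31/8 } R={ -123/32; -61/16; -15/4; -7/2; -3; -2; -1; 0 } — -247/64
step 11: add BLUE to get RRRRBRRBRRB; options L={ -4; -31/8; -247/64 } R={ -123/32; -61/16; -15/4; -7/2; -3; -2; -1; 0 } — -493/128
step 12: add BLUE to get RRRRBRRBRRBB; options L={ -4; -31/8; -247/64; -493/128 } R={ -123/32; -61/16; -15/4; -7/2; -3; -2; -1; 0 } — -985/256
step 13: add BLUE to get RRRRBRRBRRBBB; options L={ -4; -31/8; -247/64; -493/128; -985/256 } R={ -123/32; -61/16; -15/4; -7/2; -3; -2; -1; 0 } — -1969/512
step 14: add BLUE to get RRRRBRRBRRBBBB; options L={ -4; -31/8; -247/64; -493/128; -985/256; -1969/512 } R={ -123/32; -61/16; -15/4; -7/2; -3; -2; -1; 0 } — -3937/1024
step 15: add RED to get RRRRBRRBRRBBBBR; options L={ -4; -31/8; -247/64; -493/128; -985/256; -1969/512 } R={ -3937/1024; -123/32; -61/16; -15/4; -7/2; -3; -2; -1; 0 } — -7875/2048

-7875/2048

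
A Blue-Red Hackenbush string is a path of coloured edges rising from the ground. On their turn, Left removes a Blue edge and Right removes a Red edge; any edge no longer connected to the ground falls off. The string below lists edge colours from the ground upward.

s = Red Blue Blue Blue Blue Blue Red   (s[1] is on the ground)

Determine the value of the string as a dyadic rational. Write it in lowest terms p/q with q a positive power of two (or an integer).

edge 1 of 7 (Red): { · | 0 } so -1
edge 2 of 7 (Blue): { -1 | 0 } so -1/2
edge 3 of 7 (Blue): { -1; -1/2 | 0 } so -1/4
edge 4 of 7 (Blue): { -1; -1/2; -1/4 | 0 } so -1/8
edge 5 of 7 (Blue): { -1; -1/2; -1/4; -1/8 | 0 } so -1/16
edge 6 of 7 (Blue): { -1; -1/2; -1/4; -1/8; -1/16 | 0 } so -1/32
edge 7 of 7 (Red): { -1; -1/2; -1/4; -1/8; -1/16 | -1/32; 0 } so -3/64

-3/64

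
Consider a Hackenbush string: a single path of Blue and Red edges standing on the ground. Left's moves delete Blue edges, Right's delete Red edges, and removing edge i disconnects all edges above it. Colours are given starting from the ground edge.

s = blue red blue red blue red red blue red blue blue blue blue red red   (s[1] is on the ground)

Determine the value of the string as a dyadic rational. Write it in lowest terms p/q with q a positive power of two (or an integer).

10617/16384

b: Left { 0 }, Right { (no moves) } → simplest 1
br: Left { 0 }, Right { 1 } → simplest 1/2
brb: Left { 0, 1/2 }, Right { 1 } → simplest 3/4
brbr: Left { 0, 1/2 }, Right { 3/4, 1 } → simplest 5/8
brbrb: Left { 0, 1/2, 5/8 }, Right { 3/4, 1 } → simplest 11/16
brbrbr: Left { 0, 1/2, 5/8 }, Right { 11/16, 3/4, 1 } → simplest 21/32
brbrbrr: Left { 0, 1/2, 5/8 }, Right { 21/32, 11/16, 3/4, 1 } → simplest 41/64
brbrbrrb: Left { 0, 1/2, 5/8, 41/64 }, Right { 21/32, 11/16, 3/4, 1 } → simplest 83/128
brbrbrrbr: Left { 0, 1/2, 5/8, 41/64 }, Right { 83/128, 21/32, 11/16, 3/4, 1 } → simplest 165/256
brbrbrrbrb: Left { 0, 1/2, 5/8, 41/64, 165/256 }, Right { 83/128, 21/32, 11/16, 3/4, 1 } → simplest 331/512
brbrbrrbrbb: Left { 0, 1/2, 5/8, 41/64, 165/256, 331/512 }, Right { 83/128, 21/32, 11/16, 3/4, 1 } → simplest 663/1024
brbrbrrbrbbb: Left { 0, 1/2, 5/8, 41/64, 165/256, 331/512, 663/1024 }, Right { 83/128, 21/32, 11/16, 3/4, 1 } → simplest 1327/2048
brbrbrrbrbbbb: Left { 0, 1/2, 5/8, 41/64, 165/256, 331/512, 663/1024, 1327/2048 }, Right { 83/128, 21/32, 11/16, 3/4, 1 } → simplest 2655/4096
brbrbrrbrbbbbr: Left { 0, 1/2, 5/8, 41/64, 165/256, 331/512, 663/1024, 1327/2048 }, Right { 2655/4096, 83/128, 21/32, 11/16, 3/4, 1 } → simplest 5309/8192
brbrbrrbrbbbbrr: Left { 0, 1/2, 5/8, 41/64, 165/256, 331/512, 663/1024, 1327/2048 }, Right { 5309/8192, 2655/4096, 83/128, 21/32, 11/16, 3/4, 1 } → simplest 10617/16384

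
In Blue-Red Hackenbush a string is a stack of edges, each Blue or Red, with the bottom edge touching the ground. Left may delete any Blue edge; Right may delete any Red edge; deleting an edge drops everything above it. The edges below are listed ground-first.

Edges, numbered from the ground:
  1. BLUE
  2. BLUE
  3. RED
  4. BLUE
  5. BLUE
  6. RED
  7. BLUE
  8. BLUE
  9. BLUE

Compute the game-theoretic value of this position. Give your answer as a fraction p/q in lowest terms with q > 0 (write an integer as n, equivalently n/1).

edge 1 of 9 (BLUE): { 0 | none } gives 1
edge 2 of 9 (BLUE): { 0; 1 | none } gives 2
edge 3 of 9 (RED): { 0; 1 | 2 } gives 3/2
edge 4 of 9 (BLUE): { 0; 1; 3/2 | 2 } gives 7/4
edge 5 of 9 (BLUE): { 0; 1; 3/2; 7/4 | 2 } gives 15/8
edge 6 of 9 (RED): { 0; 1; 3/2; 7/4 | 15/8; 2 } gives 29/16
edge 7 of 9 (BLUE): { 0; 1; 3/2; 7/4; 29/16 | 15/8; 2 } gives 59/32
edge 8 of 9 (BLUE): { 0; 1; 3/2; 7/4; 29/16; 59/32 | 15/8; 2 } gives 119/64
edge 9 of 9 (BLUE): { 0; 1; 3/2; 7/4; 29/16; 59/32; 119/64 | 15/8; 2 } gives 239/128

239/128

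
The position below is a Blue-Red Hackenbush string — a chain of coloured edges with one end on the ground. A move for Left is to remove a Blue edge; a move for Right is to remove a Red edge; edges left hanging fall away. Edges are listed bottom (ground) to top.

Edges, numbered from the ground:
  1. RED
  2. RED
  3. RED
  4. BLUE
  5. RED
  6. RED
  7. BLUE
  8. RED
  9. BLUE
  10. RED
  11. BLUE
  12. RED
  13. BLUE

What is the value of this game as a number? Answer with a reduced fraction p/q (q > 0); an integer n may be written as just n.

1 of 13 · R · max L −∞ · min R 0 => -1
2 of 13 · RR · max L −∞ · min R -1 => -2
3 of 13 · RRR · max L −∞ · min R -2 => -3
4 of 13 · RRRB · max L -3 · min R -2 => -5/2
5 of 13 · RRRBR · max L -3 · min R -5/2 => -11/4
6 of 13 · RRRBRR · max L -3 · min R -11/4 => -23/8
7 of 13 · RRRBRRB · max L -23/8 · min R -11/4 => -45/16
8 of 13 · RRRBRRBR · max L -23/8 · min R -45/16 => -91/32
9 of 13 · RRRBRRBRB · max L -91/32 · min R -45/16 => -181/64
10 of 13 · RRRBRRBRBR · max L -91/32 · min R -181/64 => -363/128
11 of 13 · RRRBRRBRBRB · max L -363/128 · min R -181/64 => -725/256
12 of 13 · RRRBRRBRBRBR · max L -363/128 · min R -725/256 => -1451/512
13 of 13 · RRRBRRBRBRBRB · max L -1451/512 · min R -725/256 => -2901/1024

-2901/1024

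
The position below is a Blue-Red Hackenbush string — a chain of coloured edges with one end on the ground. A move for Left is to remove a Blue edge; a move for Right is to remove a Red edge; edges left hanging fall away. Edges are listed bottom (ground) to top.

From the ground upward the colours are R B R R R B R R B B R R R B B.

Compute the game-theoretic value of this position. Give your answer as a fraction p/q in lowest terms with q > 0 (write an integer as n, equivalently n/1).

edge 1 of 15 (R): { none | 0 } = -1
edge 2 of 15 (B): { -1 | 0 } = -1/2
edge 3 of 15 (R): { -1 | -1/2 0 } = -3/4
edge 4 of 15 (R): { -1 | -3/4 -1/2 0 } = -7/8
edge 5 of 15 (R): { -1 | -7/8 -3/4 -1/2 0 } = -15/16
edge 6 of 15 (B): { -1 -15/16 | -7/8 -3/4 -1/2 0 } = -29/32
edge 7 of 15 (R): { -1 -15/16 | -29/32 -7/8 -3/4 -1/2 0 } = -59/64
edge 8 of 15 (R): { -1 -15/16 | -59/64 -29/32 -7/8 -3/4 -1/2 0 } = -119/128
edge 9 of 15 (B): { -1 -15/16 -119/128 | -59/64 -29/32 -7/8 -3/4 -1/2 0 } = -237/256
edge 10 of 15 (B): { -1 -15/16 -119/128 -237/256 | -59/64 -29/32 -7/8 -3/4 -1/2 0 } = -473/512
edge 11 of 15 (R): { -1 -15/16 -119/128 -237/256 | -473/512 -59/64 -29/32 -7/8 -3/4 -1/2 0 } = -947/1024
edge 12 of 15 (R): { -1 -15/16 -119/128 -237/256 | -947/1024 -473/512 -59/64 -29/32 -7/8 -3/4 -1/2 0 } = -1895/2048
edge 13 of 15 (R): { -1 -15/16 -119/128 -237/256 | -1895/2048 -947/1024 -473/512 -59/64 -29/32 -7/8 -3/4 -1/2 0 } = -3791/4096
edge 14 of 15 (B): { -1 -15/16 -119/128 -237/256 -3791/4096 | -1895/2048 -947/1024 -473/512 -59/64 -29/32 -7/8 -3/4 -1/2 0 } = -7581/8192
edge 15 of 15 (B): { -1 -15/16 -119/128 -237/256 -3791/4096 -7581/8192 | -1895/2048 -947/1024 -473/512 -59/64 -29/32 -7/8 -3/4 -1/2 0 } = -15161/16384

-15161/16384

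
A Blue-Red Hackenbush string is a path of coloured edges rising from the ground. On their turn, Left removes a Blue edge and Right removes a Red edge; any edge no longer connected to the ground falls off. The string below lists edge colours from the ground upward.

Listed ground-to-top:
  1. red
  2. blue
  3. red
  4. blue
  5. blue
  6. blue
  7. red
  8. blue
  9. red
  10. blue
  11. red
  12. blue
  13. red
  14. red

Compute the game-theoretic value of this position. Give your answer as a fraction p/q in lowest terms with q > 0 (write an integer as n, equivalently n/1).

-4439/8192

Recurse on prefixes of the 14-edge string red blue red blue blue blue red blue red blue red blue red red:
r: Left { (no moves) }, Right { 0 } — simplest -1
rb: Left { -1 }, Right { 0 } — simplest -1/2
rbr: Left { -1 }, Right { -1/2, 0 } — simplest -3/4
rbrb: Left { -1, -3/4 }, Right { -1/2, 0 } — simplest -5/8
rbrbb: Left { -1, -3/4, -5/8 }, Right { -1/2, 0 } — simplest -9/16
rbrbbb: Left { -1, -3/4, -5/8, -9/16 }, Right { -1/2, 0 } — simplest -17/32
rbrbbbr: Left { -1, -3/4, -5/8, -9/16 }, Right { -17/32, -1/2, 0 } — simplest -35/64
rbrbbbrb: Left { -1, -3/4, -5/8, -9/16, -35/64 }, Right { -17/32, -1/2, 0 } — simplest -69/128
rbrbbbrbr: Left { -1, -3/4, -5/8, -9/16, -35/64 }, Right { -69/128, -17/32, -1/2, 0 } — simplest -139/256
rbrbbbrbrb: Left { -1, -3/4, -5/8, -9/16, -35/64, -139/256 }, Right { -69/128, -17/32, -1/2, 0 } — simplest -277/512
rbrbbbrbrbr: Left { -1, -3/4, -5/8, -9/16, -35/64, -139/256 }, Right { -277/512, -69/128, -17/32, -1/2, 0 } — simplest -555/1024
rbrbbbrbrbrb: Left { -1, -3/4, -5/8, -9/16, -35/64, -139/256, -555/1024 }, Right { -277/512, -69/128, -17/32, -1/2, 0 } — simplest -1109/2048
rbrbbbrbrbrbr: Left { -1, -3/4, -5/8, -9/16, -35/64, -139/256, -555/1024 }, Right { -1109/2048, -277/512, -69/128, -17/32, -1/2, 0 } — simplest -2219/4096
rbrbbbrbrbrbrr: Left { -1, -3/4, -5/8, -9/16, -35/64, -139/256, -555/1024 }, Right { -2219/4096, -1109/2048, -277/512, -69/128, -17/32, -1/2, 0 } — simplest -4439/8192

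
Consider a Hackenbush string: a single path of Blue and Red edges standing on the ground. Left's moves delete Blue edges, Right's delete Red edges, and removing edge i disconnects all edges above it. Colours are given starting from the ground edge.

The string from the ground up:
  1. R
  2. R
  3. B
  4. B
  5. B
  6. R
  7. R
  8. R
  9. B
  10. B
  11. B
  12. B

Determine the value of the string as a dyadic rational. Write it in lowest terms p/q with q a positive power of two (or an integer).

-1249/1024

Build value(s[:k]) for k = 1..12, string s = R R B B B R R R B B B B.
value_1 [R]  L=[]  R=[0]  — -1
value_2 [RR]  L=[]  R=[-1 0]  — -2
value_3 [RRB]  L=[-2]  R=[-1 0]  — -3/2
value_4 [RRBB]  L=[-2 -3/2]  R=[-1 0]  — -5/4
value_5 [RRBBB]  L=[-2 -3/2 -5/4]  R=[-1 0]  — -9/8
value_6 [RRBBBR]  L=[-2 -3/2 -5/4]  R=[-9/8 -1 0]  — -19/16
value_7 [RRBBBRR]  L=[-2 -3/2 -5/4]  R=[-19/16 -9/8 -1 0]  — -39/32
value_8 [RRBBBRRR]  L=[-2 -3/2 -5/4]  R=[-39/32 -19/16 -9/8 -1 0]  — -79/64
value_9 [RRBBBRRRB]  L=[-2 -3/2 -5/4 -79/64]  R=[-39/32 -19/16 -9/8 -1 0]  — -157/128
value_10 [RRBBBRRRBB]  L=[-2 -3/2 -5/4 -79/64 -157/128]  R=[-39/32 -19/16 -9/8 -1 0]  — -313/256
value_11 [RRBBBRRRBBB]  L=[-2 -3/2 -5/4 -79/64 -157/128 -313/256]  R=[-39/32 -19/16 -9/8 -1 0]  — -625/512
value_12 [RRBBBRRRBBBB]  L=[-2 -3/2 -5/4 -79/64 -157/128 -313/256 -625/512]  R=[-39/32 -19/16 -9/8 -1 0]  — -1249/1024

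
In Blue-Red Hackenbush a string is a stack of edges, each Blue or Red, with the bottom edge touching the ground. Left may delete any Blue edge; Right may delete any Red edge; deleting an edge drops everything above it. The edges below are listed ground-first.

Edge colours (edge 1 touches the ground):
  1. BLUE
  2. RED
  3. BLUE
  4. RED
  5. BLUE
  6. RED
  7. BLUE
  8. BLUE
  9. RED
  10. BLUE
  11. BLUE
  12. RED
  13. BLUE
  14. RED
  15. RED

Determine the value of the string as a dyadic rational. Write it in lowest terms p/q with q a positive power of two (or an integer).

Prefix values for BLUE RED BLUE RED BLUE RED BLUE BLUE RED BLUE BLUE RED BLUE RED RED via {L|R} + simplicity:
1 of 15 · B · max L 0 · min R +∞ so 1
2 of 15 · BR · max L 0 · min R 1 so 1/2
3 of 15 · BRB · max L 1/2 · min R 1 so 3/4
4 of 15 · BRBR · max L 1/2 · min R 3/4 so 5/8
5 of 15 · BRBRB · max L 5/8 · min R 3/4 so 11/16
6 of 15 · BRBRBR · max L 5/8 · min R 11/16 so 21/32
7 of 15 · BRBRBRB · max L 21/32 · min R 11/16 so 43/64
8 of 15 · BRBRBRBB · max L 43/64 · min R 11/16 so 87/128
9 of 15 · BRBRBRBBR · max L 43/64 · min R 87/128 so 173/256
10 of 15 · BRBRBRBBRB · max L 173/256 · min R 87/128 so 347/512
11 of 15 · BRBRBRBBRBB · max L 347/512 · min R 87/128 so 695/1024
12 of 15 · BRBRBRBBRBBR · max L 347/512 · min R 695/1024 so 1389/2048
13 of 15 · BRBRBRBBRBBRB · max L 1389/2048 · min R 695/1024 so 2779/4096
14 of 15 · BRBRBRBBRBBRBR · max L 1389/2048 · min R 2779/4096 so 5557/8192
15 of 15 · BRBRBRBBRBBRBRR · max L 1389/2048 · min R 5557/8192 so 11113/16384

11113/16384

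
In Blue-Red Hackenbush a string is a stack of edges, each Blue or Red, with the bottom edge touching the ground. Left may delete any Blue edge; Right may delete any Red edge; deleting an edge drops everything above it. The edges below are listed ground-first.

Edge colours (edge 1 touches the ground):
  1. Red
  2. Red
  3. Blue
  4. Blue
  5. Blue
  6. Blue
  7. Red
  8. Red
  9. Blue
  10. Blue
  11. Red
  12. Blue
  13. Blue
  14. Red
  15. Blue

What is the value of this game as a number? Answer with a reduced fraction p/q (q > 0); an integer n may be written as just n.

-8997/8192

Build value(s[:k]) for k = 1..15, string s = Red Red Blue Blue Blue Blue Red Red Blue Blue Red Blue Blue Red Blue.
R: Left { (no moves) }, Right { 0 } = simplest -1
RR: Left { (no moves) }, Right { -1,0 } = simplest -2
RRB: Left { -2 }, Right { -1,0 } = simplest -3/2
RRBB: Left { -2,-3/2 }, Right { -1,0 } = simplest -5/4
RRBBB: Left { -2,-3/2,-5/4 }, Right { -1,0 } = simplest -9/8
RRBBBB: Left { -2,-3/2,-5/4,-9/8 }, Right { -1,0 } = simplest -17/16
RRBBBBR: Left { -2,-3/2,-5/4,-9/8 }, Right { -17/16,-1,0 } = simplest -35/32
RRBBBBRR: Left { -2,-3/2,-5/4,-9/8 }, Right { -35/32,-17/16,-1,0 } = simplest -71/64
RRBBBBRRB: Left { -2,-3/2,-5/4,-9/8,-71/64 }, Right { -35/32,-17/16,-1,0 } = simplest -141/128
RRBBBBRRBB: Left { -2,-3/2,-5/4,-9/8,-71/64,-141/128 }, Right { -35/32,-17/16,-1,0 } = simplest -281/256
RRBBBBRRBBR: Left { -2,-3/2,-5/4,-9/8,-71/64,-141/128 }, Right { -281/256,-35/32,-17/16,-1,0 } = simplest -563/512
RRBBBBRRBBRB: Left { -2,-3/2,-5/4,-9/8,-71/64,-141/128,-563/512 }, Right { -281/256,-35/32,-17/16,-1,0 } = simplest -1125/1024
RRBBBBRRBBRBB: Left { -2,-3/2,-5/4,-9/8,-71/64,-141/128,-563/512,-1125/1024 }, Right { -281/256,-35/32,-17/16,-1,0 } = simplest -2249/2048
RRBBBBRRBBRBBR: Left { -2,-3/2,-5/4,-9/8,-71/64,-141/128,-563/512,-1125/1024 }, Right { -2249/2048,-281/256,-35/32,-17/16,-1,0 } = simplest -4499/4096
RRBBBBRRBBRBBRB: Left { -2,-3/2,-5/4,-9/8,-71/64,-141/128,-563/512,-1125/1024,-4499/4096 }, Right { -2249/2048,-281/256,-35/32,-17/16,-1,0 } = simplest -8997/8192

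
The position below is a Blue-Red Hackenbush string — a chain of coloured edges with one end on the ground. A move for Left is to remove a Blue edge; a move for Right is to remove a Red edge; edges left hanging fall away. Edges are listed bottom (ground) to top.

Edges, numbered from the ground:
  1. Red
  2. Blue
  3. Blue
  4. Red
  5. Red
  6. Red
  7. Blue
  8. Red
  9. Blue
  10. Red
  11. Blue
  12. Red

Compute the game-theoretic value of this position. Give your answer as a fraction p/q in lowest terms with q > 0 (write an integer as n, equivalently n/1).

-939/2048

R: Left { ∅ }, Right { 0 } gives simplest -1
RB: Left { -1 }, Right { 0 } gives simplest -1/2
RBB: Left { -1,-1/2 }, Right { 0 } gives simplest -1/4
RBBR: Left { -1,-1/2 }, Right { -1/4,0 } gives simplest -3/8
RBBRR: Left { -1,-1/2 }, Right { -3/8,-1/4,0 } gives simplest -7/16
RBBRRR: Left { -1,-1/2 }, Right { -7/16,-3/8,-1/4,0 } gives simplest -15/32
RBBRRRB: Left { -1,-1/2,-15/32 }, Right { -7/16,-3/8,-1/4,0 } gives simplest -29/64
RBBRRRBR: Left { -1,-1/2,-15/32 }, Right { -29/64,-7/16,-3/8,-1/4,0 } gives simplest -59/128
RBBRRRBRB: Left { -1,-1/2,-15/32,-59/128 }, Right { -29/64,-7/16,-3/8,-1/4,0 } gives simplest -117/256
RBBRRRBRBR: Left { -1,-1/2,-15/32,-59/128 }, Right { -117/256,-29/64,-7/16,-3/8,-1/4,0 } gives simplest -235/512
RBBRRRBRBRB: Left { -1,-1/2,-15/32,-59/128,-235/512 }, Right { -117/256,-29/64,-7/16,-3/8,-1/4,0 } gives simplest -469/1024
RBBRRRBRBRBR: Left { -1,-1/2,-15/32,-59/128,-235/512 }, Right { -469/1024,-117/256,-29/64,-7/16,-3/8,-1/4,0 } gives simplest -939/2048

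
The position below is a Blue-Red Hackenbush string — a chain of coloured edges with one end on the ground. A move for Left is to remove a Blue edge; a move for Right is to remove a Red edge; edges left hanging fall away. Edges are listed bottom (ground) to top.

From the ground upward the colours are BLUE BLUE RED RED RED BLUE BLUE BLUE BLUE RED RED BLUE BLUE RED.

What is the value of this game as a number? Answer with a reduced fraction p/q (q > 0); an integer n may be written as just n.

5069/4096

Recurse on prefixes of the 14-edge string BLUE BLUE RED RED RED BLUE BLUE BLUE BLUE RED RED BLUE BLUE RED:
G_1 [B]  L=[0]  R=[·]  ⇒ 1
G_2 [BB]  L=[0 1]  R=[·]  ⇒ 2
G_3 [BBR]  L=[0 1]  R=[2]  ⇒ 3/2
G_4 [BBRR]  L=[0 1]  R=[3/2 2]  ⇒ 5/4
G_5 [BBRRR]  L=[0 1]  R=[5/4 3/2 2]  ⇒ 9/8
G_6 [BBRRRB]  L=[0 1 9/8]  R=[5/4 3/2 2]  ⇒ 19/16
G_7 [BBRRRBB]  L=[0 1 9/8 19/16]  R=[5/4 3/2 2]  ⇒ 39/32
G_8 [BBRRRBBB]  L=[0 1 9/8 19/16 39/32]  R=[5/4 3/2 2]  ⇒ 79/64
G_9 [BBRRRBBBB]  L=[0 1 9/8 19/16 39/32 79/64]  R=[5/4 3/2 2]  ⇒ 159/128
G_10 [BBRRRBBBBR]  L=[0 1 9/8 19/16 39/32 79/64]  R=[159/128 5/4 3/2 2]  ⇒ 317/256
G_11 [BBRRRBBBBRR]  L=[0 1 9/8 19/16 39/32 79/64]  R=[317/256 159/128 5/4 3/2 2]  ⇒ 633/512
G_12 [BBRRRBBBBRRB]  L=[0 1 9/8 19/16 39/32 79/64 633/512]  R=[317/256 159/128 5/4 3/2 2]  ⇒ 1267/1024
G_13 [BBRRRBBBBRRBB]  L=[0 1 9/8 19/16 39/32 79/64 633/512 1267/1024]  R=[317/256 159/128 5/4 3/2 2]  ⇒ 2535/2048
G_14 [BBRRRBBBBRRBBR]  L=[0 1 9/8 19/16 39/32 79/64 633/512 1267/1024]  R=[2535/2048 317/256 159/128 5/4 3/2 2]  ⇒ 5069/4096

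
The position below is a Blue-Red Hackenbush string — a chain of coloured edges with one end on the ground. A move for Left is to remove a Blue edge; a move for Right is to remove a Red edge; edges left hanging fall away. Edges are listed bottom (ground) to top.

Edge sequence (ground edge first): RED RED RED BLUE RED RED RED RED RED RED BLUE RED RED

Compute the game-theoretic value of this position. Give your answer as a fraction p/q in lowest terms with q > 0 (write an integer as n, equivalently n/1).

Build v(s[:k]) for k = 1..13, string s = RED RED RED BLUE RED RED RED RED RED RED BLUE RED RED.
edge 1 of 13 (RED): { ∅ | 0 } — -1
edge 2 of 13 (RED): { ∅ | -1 0 } — -2
edge 3 of 13 (RED): { ∅ | -2 -1 0 } — -3
edge 4 of 13 (BLUE): { -3 | -2 -1 0 } — -5/2
edge 5 of 13 (RED): { -3 | -5/2 -2 -1 0 } — -11/4
edge 6 of 13 (RED): { -3 | -11/4 -5/2 -2 -1 0 } — -23/8
edge 7 of 13 (RED): { -3 | -23/8 -11/4 -5/2 -2 -1 0 } — -47/16
edge 8 of 13 (RED): { -3 | -47/16 -23/8 -11/4 -5/2 -2 -1 0 } — -95/32
edge 9 of 13 (RED): { -3 | -95/32 -47/16 -23/8 -11/4 -5/2 -2 -1 0 } — -191/64
edge 10 of 13 (RED): { -3 | -191/64 -95/32 -47/16 -23/8 -11/4 -5/2 -2 -1 0 } — -383/128
edge 11 of 13 (BLUE): { -3 -383/128 | -191/64 -95/32 -47/16 -23/8 -11/4 -5/2 -2 -1 0 } — -765/256
edge 12 of 13 (RED): { -3 -383/128 | -765/256 -191/64 -95/32 -47/16 -23/8 -11/4 -5/2 -2 -1 0 } — -1531/512
edge 13 of 13 (RED): { -3 -383/128 | -1531/512 -765/256 -191/64 -95/32 -47/16 -23/8 -11/4 -5/2 -2 -1 0 } — -3063/1024

-3063/1024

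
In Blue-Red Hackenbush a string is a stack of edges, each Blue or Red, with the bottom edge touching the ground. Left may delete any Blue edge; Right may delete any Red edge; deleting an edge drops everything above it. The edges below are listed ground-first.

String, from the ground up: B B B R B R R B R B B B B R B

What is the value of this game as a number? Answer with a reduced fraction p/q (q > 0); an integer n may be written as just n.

10619/4096

Build G(s[:k]) for k = 1..15, string s = B B B R B R R B R B B B B R B.
G(B) = { 0 | none } — 1
G(BB) = { 0, 1 | none } — 2
G(BBB) = { 0, 1, 2 | none } — 3
G(BBBR) = { 0, 1, 2 | 3 } — 5/2
G(BBBRB) = { 0, 1, 2, 5/2 | 3 } — 11/4
G(BBBRBR) = { 0, 1, 2, 5/2 | 11/4, 3 } — 21/8
G(BBBRBRR) = { 0, 1, 2, 5/2 | 21/8, 11/4, 3 } — 41/16
G(BBBRBRRB) = { 0, 1, 2, 5/2, 41/16 | 21/8, 11/4, 3 } — 83/32
G(BBBRBRRBR) = { 0, 1, 2, 5/2, 41/16 | 83/32, 21/8, 11/4, 3 } — 165/64
G(BBBRBRRBRB) = { 0, 1, 2, 5/2, 41/16, 165/64 | 83/32, 21/8, 11/4, 3 } — 331/128
G(BBBRBRRBRBB) = { 0, 1, 2, 5/2, 41/16, 165/64, 331/128 | 83/32, 21/8, 11/4, 3 } — 663/256
G(BBBRBRRBRBBB) = { 0, 1, 2, 5/2, 41/16, 165/64, 331/128, 663/256 | 83/32, 21/8, 11/4, 3 } — 1327/512
G(BBBRBRRBRBBBB) = { 0, 1, 2, 5/2, 41/16, 165/64, 331/128, 663/256, 1327/512 | 83/32, 21/8, 11/4, 3 } — 2655/1024
G(BBBRBRRBRBBBBR) = { 0, 1, 2, 5/2, 41/16, 165/64, 331/128, 663/256, 1327/512 | 2655/1024, 83/32, 21/8, 11/4, 3 } — 5309/2048
G(BBBRBRRBRBBBBRB) = { 0, 1, 2, 5/2, 41/16, 165/64, 331/128, 663/256, 1327/512, 5309/2048 | 2655/1024, 83/32, 21/8, 11/4, 3 } — 10619/4096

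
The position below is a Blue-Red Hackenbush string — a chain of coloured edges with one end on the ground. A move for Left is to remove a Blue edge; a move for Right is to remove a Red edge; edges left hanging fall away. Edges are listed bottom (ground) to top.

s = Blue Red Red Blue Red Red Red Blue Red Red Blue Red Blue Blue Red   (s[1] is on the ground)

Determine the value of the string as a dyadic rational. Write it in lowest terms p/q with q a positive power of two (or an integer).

Prefix values for Blue Red Red Blue Red Red Red Blue Red Red Blue Red Blue Blue Red via {L|R} + simplicity:
v(B) = { 0 | — } => 1
v(BR) = { 0 | 1 } => 1/2
v(BRR) = { 0 | 1/2; 1 } => 1/4
v(BRRB) = { 0; 1/4 | 1/2; 1 } => 3/8
v(BRRBR) = { 0; 1/4 | 3/8; 1/2; 1 } => 5/16
v(BRRBRR) = { 0; 1/4 | 5/16; 3/8; 1/2; 1 } => 9/32
v(BRRBRRR) = { 0; 1/4 | 9/32; 5/16; 3/8; 1/2; 1 } => 17/64
v(BRRBRRRB) = { 0; 1/4; 17/64 | 9/32; 5/16; 3/8; 1/2; 1 } => 35/128
v(BRRBRRRBR) = { 0; 1/4; 17/64 | 35/128; 9/32; 5/16; 3/8; 1/2; 1 } => 69/256
v(BRRBRRRBRR) = { 0; 1/4; 17/64 | 69/256; 35/128; 9/32; 5/16; 3/8; 1/2; 1 } => 137/512
v(BRRBRRRBRRB) = { 0; 1/4; 17/64; 137/512 | 69/256; 35/128; 9/32; 5/16; 3/8; 1/2; 1 } => 275/1024
v(BRRBRRRBRRBR) = { 0; 1/4; 17/64; 137/512 | 275/1024; 69/256; 35/128; 9/32; 5/16; 3/8; 1/2; 1 } => 549/2048
v(BRRBRRRBRRBRB) = { 0; 1/4; 17/64; 137/512; 549/2048 | 275/1024; 69/256; 35/128; 9/32; 5/16; 3/8; 1/2; 1 } => 1099/4096
v(BRRBRRRBRRBRBB) = { 0; 1/4; 17/64; 137/512; 549/2048; 1099/4096 | 275/1024; 69/256; 35/128; 9/32; 5/16; 3/8; 1/2; 1 } => 2199/8192
v(BRRBRRRBRRBRBBR) = { 0; 1/4; 17/64; 137/512; 549/2048; 1099/4096 | 2199/8192; 275/1024; 69/256; 35/128; 9/32; 5/16; 3/8; 1/2; 1 } => 4397/16384

4397/16384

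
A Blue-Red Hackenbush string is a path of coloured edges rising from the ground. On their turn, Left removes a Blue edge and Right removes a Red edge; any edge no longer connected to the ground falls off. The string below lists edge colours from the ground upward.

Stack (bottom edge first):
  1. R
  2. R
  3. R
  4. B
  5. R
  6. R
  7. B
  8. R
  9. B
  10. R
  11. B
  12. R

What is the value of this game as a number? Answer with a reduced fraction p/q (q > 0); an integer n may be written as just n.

Prefix values for R R R B R R B R B R B R via {L|R} + simplicity:
step 1: add R to get R; options L={ ∅ } R={ 0 } — -1
step 2: add R to get RR; options L={ ∅ } R={ -1, 0 } — -2
step 3: add R to get RRR; options L={ ∅ } R={ -2, -1, 0 } — -3
step 4: add B to get RRRB; options L={ -3 } R={ -2, -1, 0 } — -5/2
step 5: add R to get RRRBR; options L={ -3 } R={ -5/2, -2, -1, 0 } — -11/4
step 6: add R to get RRRBRR; options L={ -3 } R={ -11/4, -5/2, -2, -1, 0 } — -23/8
step 7: add B to get RRRBRRB; options L={ -3, -23/8 } R={ -11/4, -5/2, -2, -1, 0 } — -45/16
step 8: add R to get RRRBRRBR; options L={ -3, -23/8 } R={ -45/16, -11/4, -5/2, -2, -1, 0 } — -91/32
step 9: add B to get RRRBRRBRB; options L={ -3, -23/8, -91/32 } R={ -45/16, -11/4, -5/2, -2, -1, 0 } — -181/64
step 10: add R to get RRRBRRBRBR; options L={ -3, -23/8, -91/32 } R={ -181/64, -45/16, -11/4, -5/2, -2, -1, 0 } — -363/128
step 11: add B to get RRRBRRBRBRB; options L={ -3, -23/8, -91/32, -363/128 } R={ -181/64, -45/16, -11/4, -5/2, -2, -1, 0 } — -725/256
step 12: add R to get RRRBRRBRBRBR; options L={ -3, -23/8, -91/32, -363/128 } R={ -725/256, -181/64, -45/16, -11/4, -5/2, -2, -1, 0 } — -1451/512

-1451/512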